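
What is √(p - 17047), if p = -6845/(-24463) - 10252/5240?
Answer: I*√17508651424837107370/32046530 ≈ 130.57*I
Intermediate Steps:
p = -53731719/32046530 (p = -6845*(-1/24463) - 10252*1/5240 = 6845/24463 - 2563/1310 = -53731719/32046530 ≈ -1.6767)
√(p - 17047) = √(-53731719/32046530 - 17047) = √(-546350928629/32046530) = I*√17508651424837107370/32046530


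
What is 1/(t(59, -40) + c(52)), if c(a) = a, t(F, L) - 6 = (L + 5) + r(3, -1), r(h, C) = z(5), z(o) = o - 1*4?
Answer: 1/24 ≈ 0.041667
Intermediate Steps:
z(o) = -4 + o (z(o) = o - 4 = -4 + o)
r(h, C) = 1 (r(h, C) = -4 + 5 = 1)
t(F, L) = 12 + L (t(F, L) = 6 + ((L + 5) + 1) = 6 + ((5 + L) + 1) = 6 + (6 + L) = 12 + L)
1/(t(59, -40) + c(52)) = 1/((12 - 40) + 52) = 1/(-28 + 52) = 1/24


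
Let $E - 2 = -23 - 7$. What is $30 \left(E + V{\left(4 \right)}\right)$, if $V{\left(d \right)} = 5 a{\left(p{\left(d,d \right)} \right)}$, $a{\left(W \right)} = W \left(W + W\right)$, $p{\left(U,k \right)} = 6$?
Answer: $9960$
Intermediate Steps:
$a{\left(W \right)} = 2 W^{2}$ ($a{\left(W \right)} = W 2 W = 2 W^{2}$)
$E = -28$ ($E = 2 - 30 = -28$)
$V{\left(d \right)} = 360$ ($V{\left(d \right)} = 5 \cdot 2 \cdot 6^{2} = 5 \cdot 2 \cdot 36 = 5 \cdot 72 = 360$)
$30 \left(E + V{\left(4 \right)}\right) = 30 \left(-28 + 360\right) = 30 \cdot 332 = 9960$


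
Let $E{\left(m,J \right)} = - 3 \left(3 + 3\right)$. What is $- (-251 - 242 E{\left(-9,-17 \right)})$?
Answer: $-4105$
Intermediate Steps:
$E{\left(m,J \right)} = -18$ ($E{\left(m,J \right)} = \left(-3\right) 6 = -18$)
$- (-251 - 242 E{\left(-9,-17 \right)}) = - (-251 - -4356) = - (-251 + 4356) = \left(-1\right) 4105 = -4105$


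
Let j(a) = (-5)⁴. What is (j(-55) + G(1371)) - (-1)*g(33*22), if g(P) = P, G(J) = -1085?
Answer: 266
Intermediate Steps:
j(a) = 625
(j(-55) + G(1371)) - (-1)*g(33*22) = (625 - 1085) - (-1)*33*22 = -460 - (-1)*726 = -460 - 1*(-726) = -460 + 726 = 266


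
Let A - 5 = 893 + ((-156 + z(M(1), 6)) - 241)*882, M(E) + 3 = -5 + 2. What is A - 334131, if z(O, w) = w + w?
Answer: -672803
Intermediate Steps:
M(E) = -6 (M(E) = -3 + (-5 + 2) = -3 - 3 = -6)
z(O, w) = 2*w
A = -338672 (A = 5 + (893 + ((-156 + 2*6) - 241)*882) = 5 + (893 + ((-156 + 12) - 241)*882) = 5 + (893 + (-144 - 241)*882) = 5 + (893 - 385*882) = 5 + (893 - 339570) = 5 - 338677 = -338672)
A - 334131 = -338672 - 334131 = -672803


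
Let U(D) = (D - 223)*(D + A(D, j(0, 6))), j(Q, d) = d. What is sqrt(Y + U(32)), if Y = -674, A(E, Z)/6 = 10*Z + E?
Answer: I*sqrt(112218) ≈ 334.99*I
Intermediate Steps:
A(E, Z) = 6*E + 60*Z (A(E, Z) = 6*(10*Z + E) = 6*(E + 10*Z) = 6*E + 60*Z)
U(D) = (-223 + D)*(360 + 7*D) (U(D) = (D - 223)*(D + (6*D + 60*6)) = (-223 + D)*(D + (6*D + 360)) = (-223 + D)*(D + (360 + 6*D)) = (-223 + D)*(360 + 7*D))
sqrt(Y + U(32)) = sqrt(-674 + (-80280 - 1201*32 + 7*32**2)) = sqrt(-674 + (-80280 - 38432 + 7*1024)) = sqrt(-674 + (-80280 - 38432 + 7168)) = sqrt(-674 - 111544) = sqrt(-112218) = I*sqrt(112218)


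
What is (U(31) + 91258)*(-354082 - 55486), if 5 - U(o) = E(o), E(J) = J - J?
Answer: -37378404384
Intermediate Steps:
E(J) = 0
U(o) = 5 (U(o) = 5 - 1*0 = 5 + 0 = 5)
(U(31) + 91258)*(-354082 - 55486) = (5 + 91258)*(-354082 - 55486) = 91263*(-409568) = -37378404384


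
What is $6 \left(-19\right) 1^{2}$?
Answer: $-114$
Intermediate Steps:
$6 \left(-19\right) 1^{2} = \left(-114\right) 1 = -114$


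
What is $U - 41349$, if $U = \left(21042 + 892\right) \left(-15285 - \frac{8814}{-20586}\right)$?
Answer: $- \frac{1150390790263}{3431} \approx -3.3529 \cdot 10^{8}$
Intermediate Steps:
$U = - \frac{1150248921844}{3431}$ ($U = 21934 \left(-15285 - - \frac{1469}{3431}\right) = 21934 \left(-15285 + \frac{1469}{3431}\right) = 21934 \left(- \frac{52441366}{3431}\right) = - \frac{1150248921844}{3431} \approx -3.3525 \cdot 10^{8}$)
$U - 41349 = - \frac{1150248921844}{3431} - 41349 = - \frac{1150390790263}{3431}$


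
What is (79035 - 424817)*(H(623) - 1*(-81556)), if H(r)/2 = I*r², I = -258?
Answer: 69223138692256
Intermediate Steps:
H(r) = -516*r² (H(r) = 2*(-258*r²) = -516*r²)
(79035 - 424817)*(H(623) - 1*(-81556)) = (79035 - 424817)*(-516*623² - 1*(-81556)) = -345782*(-516*388129 + 81556) = -345782*(-200274564 + 81556) = -345782*(-200193008) = 69223138692256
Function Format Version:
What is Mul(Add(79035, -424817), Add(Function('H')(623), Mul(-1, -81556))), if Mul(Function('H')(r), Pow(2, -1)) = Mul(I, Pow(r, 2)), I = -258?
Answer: 69223138692256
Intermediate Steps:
Function('H')(r) = Mul(-516, Pow(r, 2)) (Function('H')(r) = Mul(2, Mul(-258, Pow(r, 2))) = Mul(-516, Pow(r, 2)))
Mul(Add(79035, -424817), Add(Function('H')(623), Mul(-1, -81556))) = Mul(Add(79035, -424817), Add(Mul(-516, Pow(623, 2)), Mul(-1, -81556))) = Mul(-345782, Add(Mul(-516, 388129), 81556)) = Mul(-345782, Add(-200274564, 81556)) = Mul(-345782, -200193008) = 69223138692256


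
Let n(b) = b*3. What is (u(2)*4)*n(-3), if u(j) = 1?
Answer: -36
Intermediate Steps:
n(b) = 3*b
(u(2)*4)*n(-3) = (1*4)*(3*(-3)) = 4*(-9) = -36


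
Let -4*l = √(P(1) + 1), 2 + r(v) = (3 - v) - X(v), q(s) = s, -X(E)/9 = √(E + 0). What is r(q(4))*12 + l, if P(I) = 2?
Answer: 180 - √3/4 ≈ 179.57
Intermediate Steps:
X(E) = -9*√E (X(E) = -9*√(E + 0) = -9*√E)
r(v) = 1 - v + 9*√v (r(v) = -2 + ((3 - v) - (-9)*√v) = -2 + ((3 - v) + 9*√v) = -2 + (3 - v + 9*√v) = 1 - v + 9*√v)
l = -√3/4 (l = -√(2 + 1)/4 = -√3/4 ≈ -0.43301)
r(q(4))*12 + l = (1 - 1*4 + 9*√4)*12 - √3/4 = (1 - 4 + 9*2)*12 - √3/4 = (1 - 4 + 18)*12 - √3/4 = 15*12 - √3/4 = 180 - √3/4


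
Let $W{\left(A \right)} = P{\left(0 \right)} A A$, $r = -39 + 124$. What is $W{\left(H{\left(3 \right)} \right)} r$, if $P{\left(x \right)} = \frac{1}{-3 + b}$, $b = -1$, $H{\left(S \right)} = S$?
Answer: $- \frac{765}{4} \approx -191.25$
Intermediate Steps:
$r = 85$
$P{\left(x \right)} = - \frac{1}{4}$ ($P{\left(x \right)} = \frac{1}{-3 - 1} = \frac{1}{-4} = - \frac{1}{4}$)
$W{\left(A \right)} = - \frac{A^{2}}{4}$ ($W{\left(A \right)} = - \frac{A}{4} A = - \frac{A^{2}}{4}$)
$W{\left(H{\left(3 \right)} \right)} r = - \frac{3^{2}}{4} \cdot 85 = \left(- \frac{1}{4}\right) 9 \cdot 85 = \left(- \frac{9}{4}\right) 85 = - \frac{765}{4}$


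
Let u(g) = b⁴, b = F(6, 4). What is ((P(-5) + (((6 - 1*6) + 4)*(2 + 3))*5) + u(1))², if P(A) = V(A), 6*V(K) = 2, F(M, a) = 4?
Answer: 1142761/9 ≈ 1.2697e+5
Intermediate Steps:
b = 4
V(K) = ⅓ (V(K) = (⅙)*2 = ⅓)
P(A) = ⅓
u(g) = 256 (u(g) = 4⁴ = 256)
((P(-5) + (((6 - 1*6) + 4)*(2 + 3))*5) + u(1))² = ((⅓ + (((6 - 1*6) + 4)*(2 + 3))*5) + 256)² = ((⅓ + (((6 - 6) + 4)*5)*5) + 256)² = ((⅓ + ((0 + 4)*5)*5) + 256)² = ((⅓ + (4*5)*5) + 256)² = ((⅓ + 20*5) + 256)² = ((⅓ + 100) + 256)² = (301/3 + 256)² = (1069/3)² = 1142761/9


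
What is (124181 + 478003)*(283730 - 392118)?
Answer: -65269519392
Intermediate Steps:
(124181 + 478003)*(283730 - 392118) = 602184*(-108388) = -65269519392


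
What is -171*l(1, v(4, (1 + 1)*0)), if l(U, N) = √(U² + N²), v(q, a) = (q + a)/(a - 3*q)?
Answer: -57*√10 ≈ -180.25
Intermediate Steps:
v(q, a) = (a + q)/(a - 3*q)
l(U, N) = √(N² + U²)
-171*l(1, v(4, (1 + 1)*0)) = -171*√((((1 + 1)*0 + 4)/((1 + 1)*0 - 3*4))² + 1²) = -171*√(((2*0 + 4)/(2*0 - 12))² + 1) = -171*√(((0 + 4)/(0 - 12))² + 1) = -171*√((4/(-12))² + 1) = -171*√((-1/12*4)² + 1) = -171*√((-⅓)² + 1) = -171*√(⅑ + 1) = -57*√10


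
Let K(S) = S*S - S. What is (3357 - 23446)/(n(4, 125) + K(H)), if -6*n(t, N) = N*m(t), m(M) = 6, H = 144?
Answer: -20089/20467 ≈ -0.98153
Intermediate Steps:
K(S) = S**2 - S
n(t, N) = -N (n(t, N) = -N*6/6 = -N)
(3357 - 23446)/(n(4, 125) + K(H)) = (3357 - 23446)/(-1*125 + 144*(-1 + 144)) = -20089/(-125 + 144*143) = -20089/(-125 + 20592) = -20089/20467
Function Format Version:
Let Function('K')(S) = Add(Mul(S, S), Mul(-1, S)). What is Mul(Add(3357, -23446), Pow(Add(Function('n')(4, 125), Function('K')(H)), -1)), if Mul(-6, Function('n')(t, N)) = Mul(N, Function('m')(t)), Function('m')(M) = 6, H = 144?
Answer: Rational(-20089, 20467) ≈ -0.98153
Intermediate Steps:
Function('K')(S) = Add(Pow(S, 2), Mul(-1, S))
Function('n')(t, N) = Mul(-1, N) (Function('n')(t, N) = Mul(Rational(-1, 6), Mul(N, 6)) = Mul(Rational(-1, 6), Mul(6, N)) = Mul(-1, N))
Mul(Add(3357, -23446), Pow(Add(Function('n')(4, 125), Function('K')(H)), -1)) = Mul(Add(3357, -23446), Pow(Add(Mul(-1, 125), Mul(144, Add(-1, 144))), -1)) = Mul(-20089, Pow(Add(-125, Mul(144, 143)), -1)) = Mul(-20089, Pow(Add(-125, 20592), -1)) = Mul(-20089, Pow(20467, -1)) = Mul(-20089, Rational(1, 20467)) = Rational(-20089, 20467)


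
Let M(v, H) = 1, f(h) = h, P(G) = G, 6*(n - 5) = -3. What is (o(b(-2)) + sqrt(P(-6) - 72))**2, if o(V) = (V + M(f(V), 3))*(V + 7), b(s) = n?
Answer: 62761/16 + 253*I*sqrt(78)/2 ≈ 3922.6 + 1117.2*I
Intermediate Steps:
n = 9/2 (n = 5 + (1/6)*(-3) = 5 - 1/2 = 9/2 ≈ 4.5000)
b(s) = 9/2
o(V) = (1 + V)*(7 + V) (o(V) = (V + 1)*(V + 7) = (1 + V)*(7 + V))
(o(b(-2)) + sqrt(P(-6) - 72))**2 = ((7 + (9/2)**2 + 8*(9/2)) + sqrt(-6 - 72))**2 = ((7 + 81/4 + 36) + sqrt(-78))**2 = (253/4 + I*sqrt(78))**2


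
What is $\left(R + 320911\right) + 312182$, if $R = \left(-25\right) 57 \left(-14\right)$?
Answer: $653043$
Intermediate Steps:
$R = 19950$ ($R = \left(-1425\right) \left(-14\right) = 19950$)
$\left(R + 320911\right) + 312182 = \left(19950 + 320911\right) + 312182 = 340861 + 312182 = 653043$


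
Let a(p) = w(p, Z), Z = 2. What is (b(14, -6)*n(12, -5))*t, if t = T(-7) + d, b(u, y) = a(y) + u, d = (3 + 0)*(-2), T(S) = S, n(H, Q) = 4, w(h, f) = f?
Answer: -832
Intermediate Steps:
a(p) = 2
d = -6 (d = 3*(-2) = -6)
b(u, y) = 2 + u
t = -13 (t = -7 - 6 = -13)
(b(14, -6)*n(12, -5))*t = ((2 + 14)*4)*(-13) = (16*4)*(-13) = 64*(-13) = -832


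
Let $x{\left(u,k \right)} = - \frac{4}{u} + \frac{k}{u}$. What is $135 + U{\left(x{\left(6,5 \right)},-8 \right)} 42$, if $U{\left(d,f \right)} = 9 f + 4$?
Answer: $-2721$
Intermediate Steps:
$U{\left(d,f \right)} = 4 + 9 f$
$135 + U{\left(x{\left(6,5 \right)},-8 \right)} 42 = 135 + \left(4 + 9 \left(-8\right)\right) 42 = 135 + \left(4 - 72\right) 42 = 135 - 2856 = -2721$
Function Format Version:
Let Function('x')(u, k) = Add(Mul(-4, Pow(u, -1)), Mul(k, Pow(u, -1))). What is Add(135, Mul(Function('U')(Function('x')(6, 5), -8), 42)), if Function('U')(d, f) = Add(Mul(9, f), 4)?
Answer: -2721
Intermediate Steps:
Function('U')(d, f) = Add(4, Mul(9, f))
Add(135, Mul(Function('U')(Function('x')(6, 5), -8), 42)) = Add(135, Mul(Add(4, Mul(9, -8)), 42)) = Add(135, Mul(Add(4, -72), 42)) = Add(135, Mul(-68, 42)) = Add(135, -2856) = -2721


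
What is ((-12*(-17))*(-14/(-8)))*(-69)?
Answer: -24633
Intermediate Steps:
((-12*(-17))*(-14/(-8)))*(-69) = (204*(-14*(-⅛)))*(-69) = (204*(7/4))*(-69) = 357*(-69) = -24633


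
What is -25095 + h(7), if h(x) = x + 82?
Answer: -25006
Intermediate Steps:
h(x) = 82 + x
-25095 + h(7) = -25095 + (82 + 7) = -25095 + 89 = -25006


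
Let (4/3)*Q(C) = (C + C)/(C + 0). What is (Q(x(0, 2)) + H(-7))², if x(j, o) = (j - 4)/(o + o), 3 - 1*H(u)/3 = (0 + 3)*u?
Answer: 21609/4 ≈ 5402.3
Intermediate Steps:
H(u) = 9 - 9*u (H(u) = 9 - 3*(0 + 3)*u = 9 - 9*u)
x(j, o) = (-4 + j)/(2*o) (x(j, o) = (-4 + j)/((2*o)) = (-4 + j)*(1/(2*o)) = (-4 + j)/(2*o))
Q(C) = 3/2 (Q(C) = 3*((C + C)/(C + 0))/4 = 3*((2*C)/C)/4 = (¾)*2 = 3/2)
(Q(x(0, 2)) + H(-7))² = (3/2 + (9 - 9*(-7)))² = (3/2 + (9 + 63))² = (3/2 + 72)² = (147/2)² = 21609/4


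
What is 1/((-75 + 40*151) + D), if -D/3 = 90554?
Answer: -1/265697 ≈ -3.7637e-6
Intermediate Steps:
D = -271662 (D = -3*90554 = -271662)
1/((-75 + 40*151) + D) = 1/((-75 + 40*151) - 271662) = 1/((-75 + 6040) - 271662) = 1/(5965 - 271662) = 1/(-265697) = -1/265697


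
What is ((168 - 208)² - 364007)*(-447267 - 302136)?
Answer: 271588893021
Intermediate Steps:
((168 - 208)² - 364007)*(-447267 - 302136) = ((-40)² - 364007)*(-749403) = (1600 - 364007)*(-749403) = -362407*(-749403) = 271588893021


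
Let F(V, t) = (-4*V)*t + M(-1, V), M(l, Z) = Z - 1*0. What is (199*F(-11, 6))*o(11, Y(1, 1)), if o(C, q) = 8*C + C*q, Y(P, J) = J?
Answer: 4984353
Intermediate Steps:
M(l, Z) = Z (M(l, Z) = Z + 0 = Z)
F(V, t) = V - 4*V*t (F(V, t) = (-4*V)*t + V = -4*V*t + V = V - 4*V*t)
(199*F(-11, 6))*o(11, Y(1, 1)) = (199*(-11*(1 - 4*6)))*(11*(8 + 1)) = (199*(-11*(1 - 24)))*(11*9) = (199*(-11*(-23)))*99 = (199*253)*99 = 50347*99 = 4984353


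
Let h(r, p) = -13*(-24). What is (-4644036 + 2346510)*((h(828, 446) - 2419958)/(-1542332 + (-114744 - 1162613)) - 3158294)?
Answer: 20460398220553903920/2819689 ≈ 7.2563e+12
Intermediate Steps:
h(r, p) = 312
(-4644036 + 2346510)*((h(828, 446) - 2419958)/(-1542332 + (-114744 - 1162613)) - 3158294) = (-4644036 + 2346510)*((312 - 2419958)/(-1542332 + (-114744 - 1162613)) - 3158294) = -2297526*(-2419646/(-1542332 - 1277357) - 3158294) = -2297526*(-2419646/(-2819689) - 3158294) = -2297526*(-2419646*(-1/2819689) - 3158294) = -2297526*(2419646/2819689 - 3158294) = -2297526*(-8905404430920/2819689) = 20460398220553903920/2819689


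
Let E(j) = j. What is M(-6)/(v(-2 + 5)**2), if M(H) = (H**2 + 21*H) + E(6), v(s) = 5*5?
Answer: -84/625 ≈ -0.13440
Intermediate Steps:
v(s) = 25
M(H) = 6 + H**2 + 21*H (M(H) = (H**2 + 21*H) + 6 = 6 + H**2 + 21*H)
M(-6)/(v(-2 + 5)**2) = (6 + (-6)**2 + 21*(-6))/(25**2) = (6 + 36 - 126)/625 = -84*1/625 = -84/625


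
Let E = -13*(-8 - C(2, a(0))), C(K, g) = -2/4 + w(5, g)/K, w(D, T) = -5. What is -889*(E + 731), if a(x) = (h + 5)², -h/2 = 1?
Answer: -707644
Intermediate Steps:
h = -2 (h = -2*1 = -2)
a(x) = 9 (a(x) = (-2 + 5)² = 3² = 9)
C(K, g) = -½ - 5/K (C(K, g) = -2/4 - 5/K = -2*¼ - 5/K = -½ - 5/K)
E = 65 (E = -13*(-8 - (-10 - 1*2)/(2*2)) = -13*(-8 - (-10 - 2)/(2*2)) = -13*(-8 - (-12)/(2*2)) = -13*(-8 - 1*(-3)) = -13*(-8 + 3) = -13*(-5) = 65)
-889*(E + 731) = -889*(65 + 731) = -889*796 = -707644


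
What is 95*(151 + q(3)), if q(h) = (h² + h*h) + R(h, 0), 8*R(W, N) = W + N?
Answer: 128725/8 ≈ 16091.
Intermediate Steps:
R(W, N) = N/8 + W/8 (R(W, N) = (W + N)/8 = (N + W)/8 = N/8 + W/8)
q(h) = 2*h² + h/8 (q(h) = (h² + h*h) + ((⅛)*0 + h/8) = (h² + h²) + (0 + h/8) = 2*h² + h/8)
95*(151 + q(3)) = 95*(151 + (⅛)*3*(1 + 16*3)) = 95*(151 + (⅛)*3*(1 + 48)) = 95*(151 + (⅛)*3*49) = 95*(151 + 147/8) = 95*(1355/8) = 128725/8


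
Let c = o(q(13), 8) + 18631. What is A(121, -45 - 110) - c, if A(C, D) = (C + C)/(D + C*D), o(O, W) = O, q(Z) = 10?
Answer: -176250776/9455 ≈ -18641.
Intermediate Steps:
A(C, D) = 2*C/(D + C*D) (A(C, D) = (2*C)/(D + C*D) = 2*C/(D + C*D))
c = 18641 (c = 10 + 18631 = 18641)
A(121, -45 - 110) - c = 2*121/(-45 - 110*(1 + 121)) - 1*18641 = 2*121/(-155*122) - 18641 = 2*121*(-1/155)*(1/122) - 18641 = -121/9455 - 18641 = -176250776/9455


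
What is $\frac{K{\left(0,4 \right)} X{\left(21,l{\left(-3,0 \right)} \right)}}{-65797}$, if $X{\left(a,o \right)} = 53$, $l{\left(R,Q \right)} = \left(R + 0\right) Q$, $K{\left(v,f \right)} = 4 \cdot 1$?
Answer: $- \frac{212}{65797} \approx -0.003222$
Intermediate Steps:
$K{\left(v,f \right)} = 4$
$l{\left(R,Q \right)} = Q R$ ($l{\left(R,Q \right)} = R Q = Q R$)
$\frac{K{\left(0,4 \right)} X{\left(21,l{\left(-3,0 \right)} \right)}}{-65797} = \frac{4 \cdot 53}{-65797} = 212 \left(- \frac{1}{65797}\right) = - \frac{212}{65797}$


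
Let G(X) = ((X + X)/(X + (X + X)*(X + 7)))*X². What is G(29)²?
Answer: 2829124/5329 ≈ 530.89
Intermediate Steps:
G(X) = 2*X³/(X + 2*X*(7 + X)) (G(X) = ((2*X)/(X + (2*X)*(7 + X)))*X² = ((2*X)/(X + 2*X*(7 + X)))*X² = (2*X/(X + 2*X*(7 + X)))*X² = 2*X³/(X + 2*X*(7 + X)))
G(29)² = (2*29²/(15 + 2*29))² = (2*841/(15 + 58))² = (2*841/73)² = (2*841*(1/73))² = (1682/73)² = 2829124/5329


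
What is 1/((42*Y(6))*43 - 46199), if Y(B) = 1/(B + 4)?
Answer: -5/230092 ≈ -2.1730e-5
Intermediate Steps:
Y(B) = 1/(4 + B)
1/((42*Y(6))*43 - 46199) = 1/((42/(4 + 6))*43 - 46199) = 1/((42/10)*43 - 46199) = 1/((42*(⅒))*43 - 46199) = 1/((21/5)*43 - 46199) = 1/(903/5 - 46199) = 1/(-230092/5) = -5/230092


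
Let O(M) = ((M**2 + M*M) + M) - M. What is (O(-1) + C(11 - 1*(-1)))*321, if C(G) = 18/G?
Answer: 2247/2 ≈ 1123.5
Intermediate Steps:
O(M) = 2*M**2 (O(M) = ((M**2 + M**2) + M) - M = (2*M**2 + M) - M = (M + 2*M**2) - M = 2*M**2)
(O(-1) + C(11 - 1*(-1)))*321 = (2*(-1)**2 + 18/(11 - 1*(-1)))*321 = (2*1 + 18/(11 + 1))*321 = (2 + 18/12)*321 = (2 + 18*(1/12))*321 = (2 + 3/2)*321 = (7/2)*321 = 2247/2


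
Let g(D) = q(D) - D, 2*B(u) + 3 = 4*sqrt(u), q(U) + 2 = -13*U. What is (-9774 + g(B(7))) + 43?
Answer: -9712 - 28*sqrt(7) ≈ -9786.1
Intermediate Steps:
q(U) = -2 - 13*U
B(u) = -3/2 + 2*sqrt(u) (B(u) = -3/2 + (4*sqrt(u))/2 = -3/2 + 2*sqrt(u))
g(D) = -2 - 14*D (g(D) = (-2 - 13*D) - D = -2 - 14*D)
(-9774 + g(B(7))) + 43 = (-9774 + (-2 - 14*(-3/2 + 2*sqrt(7)))) + 43 = (-9774 + (-2 + (21 - 28*sqrt(7)))) + 43 = (-9774 + (19 - 28*sqrt(7))) + 43 = (-9755 - 28*sqrt(7)) + 43 = -9712 - 28*sqrt(7)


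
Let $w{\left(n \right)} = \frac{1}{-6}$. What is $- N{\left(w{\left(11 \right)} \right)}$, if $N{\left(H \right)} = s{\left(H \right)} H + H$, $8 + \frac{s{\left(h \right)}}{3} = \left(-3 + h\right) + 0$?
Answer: $- \frac{65}{12} \approx -5.4167$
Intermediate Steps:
$s{\left(h \right)} = -33 + 3 h$ ($s{\left(h \right)} = -24 + 3 \left(\left(-3 + h\right) + 0\right) = -24 + 3 \left(-3 + h\right) = -24 + \left(-9 + 3 h\right) = -33 + 3 h$)
$w{\left(n \right)} = - \frac{1}{6}$
$N{\left(H \right)} = H + H \left(-33 + 3 H\right)$ ($N{\left(H \right)} = \left(-33 + 3 H\right) H + H = H \left(-33 + 3 H\right) + H = H + H \left(-33 + 3 H\right)$)
$- N{\left(w{\left(11 \right)} \right)} = - \frac{\left(-1\right) \left(-32 + 3 \left(- \frac{1}{6}\right)\right)}{6} = - \frac{\left(-1\right) \left(-32 - \frac{1}{2}\right)}{6} = - \frac{\left(-1\right) \left(-65\right)}{6 \cdot 2} = \left(-1\right) \frac{65}{12} = - \frac{65}{12}$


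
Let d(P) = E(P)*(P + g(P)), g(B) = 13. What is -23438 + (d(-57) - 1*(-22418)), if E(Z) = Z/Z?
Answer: -1064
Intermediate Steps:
E(Z) = 1
d(P) = 13 + P (d(P) = 1*(P + 13) = 1*(13 + P) = 13 + P)
-23438 + (d(-57) - 1*(-22418)) = -23438 + ((13 - 57) - 1*(-22418)) = -23438 + (-44 + 22418) = -23438 + 22374 = -1064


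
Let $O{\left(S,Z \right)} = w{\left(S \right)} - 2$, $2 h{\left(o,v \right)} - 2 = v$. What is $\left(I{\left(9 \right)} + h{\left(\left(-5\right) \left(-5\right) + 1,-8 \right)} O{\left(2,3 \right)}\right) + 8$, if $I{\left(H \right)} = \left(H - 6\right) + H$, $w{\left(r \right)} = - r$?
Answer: $32$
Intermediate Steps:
$h{\left(o,v \right)} = 1 + \frac{v}{2}$
$O{\left(S,Z \right)} = -2 - S$ ($O{\left(S,Z \right)} = - S - 2 = -2 - S$)
$I{\left(H \right)} = -6 + 2 H$ ($I{\left(H \right)} = \left(-6 + H\right) + H = -6 + 2 H$)
$\left(I{\left(9 \right)} + h{\left(\left(-5\right) \left(-5\right) + 1,-8 \right)} O{\left(2,3 \right)}\right) + 8 = \left(\left(-6 + 2 \cdot 9\right) + \left(1 + \frac{1}{2} \left(-8\right)\right) \left(-2 - 2\right)\right) + 8 = \left(\left(-6 + 18\right) + \left(1 - 4\right) \left(-2 - 2\right)\right) + 8 = \left(12 - -12\right) + 8 = \left(12 + 12\right) + 8 = 24 + 8 = 32$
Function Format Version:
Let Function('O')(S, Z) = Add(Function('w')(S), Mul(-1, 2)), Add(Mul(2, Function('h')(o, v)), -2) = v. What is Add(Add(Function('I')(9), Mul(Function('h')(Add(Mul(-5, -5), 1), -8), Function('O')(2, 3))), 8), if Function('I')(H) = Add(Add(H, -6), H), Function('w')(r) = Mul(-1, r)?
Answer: 32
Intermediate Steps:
Function('h')(o, v) = Add(1, Mul(Rational(1, 2), v))
Function('O')(S, Z) = Add(-2, Mul(-1, S)) (Function('O')(S, Z) = Add(Mul(-1, S), Mul(-1, 2)) = Add(Mul(-1, S), -2) = Add(-2, Mul(-1, S)))
Function('I')(H) = Add(-6, Mul(2, H)) (Function('I')(H) = Add(Add(-6, H), H) = Add(-6, Mul(2, H)))
Add(Add(Function('I')(9), Mul(Function('h')(Add(Mul(-5, -5), 1), -8), Function('O')(2, 3))), 8) = Add(Add(Add(-6, Mul(2, 9)), Mul(Add(1, Mul(Rational(1, 2), -8)), Add(-2, Mul(-1, 2)))), 8) = Add(Add(Add(-6, 18), Mul(Add(1, -4), Add(-2, -2))), 8) = Add(Add(12, Mul(-3, -4)), 8) = Add(Add(12, 12), 8) = Add(24, 8) = 32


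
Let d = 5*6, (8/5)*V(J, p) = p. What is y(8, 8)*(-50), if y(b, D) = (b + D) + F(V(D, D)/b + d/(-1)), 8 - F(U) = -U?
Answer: 1075/4 ≈ 268.75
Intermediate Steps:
V(J, p) = 5*p/8
d = 30
F(U) = 8 + U (F(U) = 8 - (-1)*U = 8 + U)
y(b, D) = -22 + D + b + 5*D/(8*b) (y(b, D) = (b + D) + (8 + ((5*D/8)/b + 30/(-1))) = (D + b) + (8 + (5*D/(8*b) + 30*(-1))) = (D + b) + (8 + (5*D/(8*b) - 30)) = (D + b) + (8 + (-30 + 5*D/(8*b))) = (D + b) + (-22 + 5*D/(8*b)) = -22 + D + b + 5*D/(8*b))
y(8, 8)*(-50) = (-22 + 8 + 8 + (5/8)*8/8)*(-50) = (-22 + 8 + 8 + (5/8)*8*(1/8))*(-50) = (-22 + 8 + 8 + 5/8)*(-50) = -43/8*(-50) = 1075/4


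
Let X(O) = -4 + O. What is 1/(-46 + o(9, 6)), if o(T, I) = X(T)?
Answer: -1/41 ≈ -0.024390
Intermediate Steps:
o(T, I) = -4 + T
1/(-46 + o(9, 6)) = 1/(-46 + (-4 + 9)) = 1/(-46 + 5) = 1/(-41) = -1/41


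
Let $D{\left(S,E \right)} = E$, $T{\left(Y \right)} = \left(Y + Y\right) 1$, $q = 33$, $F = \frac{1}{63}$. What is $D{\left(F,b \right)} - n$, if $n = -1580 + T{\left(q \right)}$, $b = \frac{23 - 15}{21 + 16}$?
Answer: $\frac{56026}{37} \approx 1514.2$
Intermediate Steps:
$F = \frac{1}{63} \approx 0.015873$
$b = \frac{8}{37} \approx 0.21622$
$T{\left(Y \right)} = 2 Y$ ($T{\left(Y \right)} = 2 Y 1 = 2 Y$)
$n = -1514$ ($n = -1580 + 2 \cdot 33 = -1580 + 66 = -1514$)
$D{\left(F,b \right)} - n = \frac{8}{37} - -1514 = \frac{8}{37} + 1514 = \frac{56026}{37}$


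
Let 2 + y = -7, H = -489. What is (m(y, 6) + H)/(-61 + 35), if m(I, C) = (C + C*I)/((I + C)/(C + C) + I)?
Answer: 1377/74 ≈ 18.608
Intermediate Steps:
y = -9 (y = -2 - 7 = -9)
m(I, C) = (C + C*I)/(I + (C + I)/(2*C)) (m(I, C) = (C + C*I)/((C + I)/((2*C)) + I) = (C + C*I)/((C + I)*(1/(2*C)) + I) = (C + C*I)/((C + I)/(2*C) + I) = (C + C*I)/(I + (C + I)/(2*C)))
(m(y, 6) + H)/(-61 + 35) = (2*6²*(1 - 9)/(6 - 9 + 2*6*(-9)) - 489)/(-61 + 35) = (2*36*(-8)/(6 - 9 - 108) - 489)/(-26) = (2*36*(-8)/(-111) - 489)*(-1/26) = (2*36*(-1/111)*(-8) - 489)*(-1/26) = (192/37 - 489)*(-1/26) = -17901/37*(-1/26) = 1377/74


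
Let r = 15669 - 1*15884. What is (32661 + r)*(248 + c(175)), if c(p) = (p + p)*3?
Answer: 42114908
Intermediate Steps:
r = -215 (r = 15669 - 15884 = -215)
c(p) = 6*p (c(p) = (2*p)*3 = 6*p)
(32661 + r)*(248 + c(175)) = (32661 - 215)*(248 + 6*175) = 32446*(248 + 1050) = 32446*1298 = 42114908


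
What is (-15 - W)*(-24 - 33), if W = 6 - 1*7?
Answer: 798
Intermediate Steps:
W = -1 (W = 6 - 7 = -1)
(-15 - W)*(-24 - 33) = (-15 - 1*(-1))*(-24 - 33) = (-15 + 1)*(-57) = -14*(-57) = 798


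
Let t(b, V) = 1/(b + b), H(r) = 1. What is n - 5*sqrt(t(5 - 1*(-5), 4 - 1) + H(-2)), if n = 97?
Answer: 97 - sqrt(105)/2 ≈ 91.876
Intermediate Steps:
t(b, V) = 1/(2*b)
n - 5*sqrt(t(5 - 1*(-5), 4 - 1) + H(-2)) = 97 - 5*sqrt(1/(2*(5 - 1*(-5))) + 1) = 97 - 5*sqrt(1/(2*(5 + 5)) + 1) = 97 - 5*sqrt((1/2)/10 + 1) = 97 - 5*sqrt((1/2)*(1/10) + 1) = 97 - 5*sqrt(1/20 + 1) = 97 - 5*sqrt(21/20) = 97 - 5*sqrt(105)/10 = 97 - sqrt(105)/2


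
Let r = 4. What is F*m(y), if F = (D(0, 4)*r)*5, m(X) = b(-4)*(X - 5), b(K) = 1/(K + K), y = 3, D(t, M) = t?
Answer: 0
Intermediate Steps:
b(K) = 1/(2*K)
m(X) = 5/8 - X/8 (m(X) = ((1/2)/(-4))*(X - 5) = ((1/2)*(-1/4))*(-5 + X) = -(-5 + X)/8 = 5/8 - X/8)
F = 0 (F = (0*4)*5 = 0*5 = 0)
F*m(y) = 0*(5/8 - 1/8*3) = 0*(5/8 - 3/8) = 0*(1/4) = 0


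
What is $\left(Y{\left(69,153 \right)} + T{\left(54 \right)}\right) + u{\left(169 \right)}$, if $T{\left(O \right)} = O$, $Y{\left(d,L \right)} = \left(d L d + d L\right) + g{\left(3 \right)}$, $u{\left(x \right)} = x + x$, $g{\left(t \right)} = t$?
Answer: $739385$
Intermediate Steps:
$u{\left(x \right)} = 2 x$
$Y{\left(d,L \right)} = 3 + L d + L d^{2}$ ($Y{\left(d,L \right)} = \left(d L d + d L\right) + 3 = \left(L d d + L d\right) + 3 = \left(L d^{2} + L d\right) + 3 = \left(L d + L d^{2}\right) + 3 = 3 + L d + L d^{2}$)
$\left(Y{\left(69,153 \right)} + T{\left(54 \right)}\right) + u{\left(169 \right)} = \left(\left(3 + 153 \cdot 69 + 153 \cdot 69^{2}\right) + 54\right) + 2 \cdot 169 = \left(\left(3 + 10557 + 153 \cdot 4761\right) + 54\right) + 338 = \left(\left(3 + 10557 + 728433\right) + 54\right) + 338 = \left(738993 + 54\right) + 338 = 739047 + 338 = 739385$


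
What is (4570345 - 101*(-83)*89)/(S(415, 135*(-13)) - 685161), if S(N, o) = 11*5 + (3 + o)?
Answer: -2658216/343429 ≈ -7.7402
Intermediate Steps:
S(N, o) = 58 + o (S(N, o) = 55 + (3 + o) = 58 + o)
(4570345 - 101*(-83)*89)/(S(415, 135*(-13)) - 685161) = (4570345 - 101*(-83)*89)/((58 + 135*(-13)) - 685161) = (4570345 + 8383*89)/((58 - 1755) - 685161) = (4570345 + 746087)/(-1697 - 685161) = 5316432/(-686858) = 5316432*(-1/686858) = -2658216/343429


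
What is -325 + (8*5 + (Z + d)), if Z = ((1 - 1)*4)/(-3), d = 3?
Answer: -282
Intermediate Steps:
Z = 0 (Z = (0*4)*(-⅓) = 0*(-⅓) = 0)
-325 + (8*5 + (Z + d)) = -325 + (8*5 + (0 + 3)) = -325 + (40 + 3) = -325 + 43 = -282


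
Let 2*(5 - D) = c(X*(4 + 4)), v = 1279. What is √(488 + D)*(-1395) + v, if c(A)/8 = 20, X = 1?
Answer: 1279 - 1395*√413 ≈ -27071.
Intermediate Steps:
c(A) = 160 (c(A) = 8*20 = 160)
D = -75 (D = 5 - ½*160 = 5 - 80 = -75)
√(488 + D)*(-1395) + v = √(488 - 75)*(-1395) + 1279 = √413*(-1395) + 1279 = -1395*√413 + 1279 = 1279 - 1395*√413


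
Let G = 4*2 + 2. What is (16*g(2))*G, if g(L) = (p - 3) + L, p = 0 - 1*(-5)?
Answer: 640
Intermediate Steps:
p = 5 (p = 0 + 5 = 5)
G = 10 (G = 8 + 2 = 10)
g(L) = 2 + L (g(L) = (5 - 3) + L = 2 + L)
(16*g(2))*G = (16*(2 + 2))*10 = (16*4)*10 = 64*10 = 640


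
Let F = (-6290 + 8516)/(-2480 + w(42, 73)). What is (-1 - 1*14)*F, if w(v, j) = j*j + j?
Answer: -5565/487 ≈ -11.427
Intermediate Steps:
w(v, j) = j + j² (w(v, j) = j² + j = j + j²)
F = 371/487 (F = (-6290 + 8516)/(-2480 + 73*(1 + 73)) = 2226/(-2480 + 73*74) = 2226/(-2480 + 5402) = 2226/2922 = 2226*(1/2922) = 371/487 ≈ 0.76181)
(-1 - 1*14)*F = (-1 - 1*14)*(371/487) = (-1 - 14)*(371/487) = -15*371/487 = -5565/487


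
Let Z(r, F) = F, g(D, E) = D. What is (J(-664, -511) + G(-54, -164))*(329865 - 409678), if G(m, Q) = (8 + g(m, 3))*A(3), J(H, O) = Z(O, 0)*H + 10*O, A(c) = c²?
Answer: 440887012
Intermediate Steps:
J(H, O) = 10*O (J(H, O) = 0*H + 10*O = 0 + 10*O = 10*O)
G(m, Q) = 72 + 9*m (G(m, Q) = (8 + m)*3² = (8 + m)*9 = 72 + 9*m)
(J(-664, -511) + G(-54, -164))*(329865 - 409678) = (10*(-511) + (72 + 9*(-54)))*(329865 - 409678) = (-5110 + (72 - 486))*(-79813) = (-5110 - 414)*(-79813) = -5524*(-79813) = 440887012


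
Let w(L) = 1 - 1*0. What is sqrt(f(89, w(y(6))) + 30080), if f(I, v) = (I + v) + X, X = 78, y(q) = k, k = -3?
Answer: 2*sqrt(7562) ≈ 173.92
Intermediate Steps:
y(q) = -3
w(L) = 1 (w(L) = 1 + 0 = 1)
f(I, v) = 78 + I + v (f(I, v) = (I + v) + 78 = 78 + I + v)
sqrt(f(89, w(y(6))) + 30080) = sqrt((78 + 89 + 1) + 30080) = sqrt(168 + 30080) = sqrt(30248) = 2*sqrt(7562)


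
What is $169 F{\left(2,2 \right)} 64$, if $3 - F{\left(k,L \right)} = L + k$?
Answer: $-10816$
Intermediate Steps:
$F{\left(k,L \right)} = 3 - L - k$ ($F{\left(k,L \right)} = 3 - \left(L + k\right) = 3 - L - k$)
$169 F{\left(2,2 \right)} 64 = 169 \left(3 - 2 - 2\right) 64 = 169 \left(-1\right) 64 = \left(-169\right) 64 = -10816$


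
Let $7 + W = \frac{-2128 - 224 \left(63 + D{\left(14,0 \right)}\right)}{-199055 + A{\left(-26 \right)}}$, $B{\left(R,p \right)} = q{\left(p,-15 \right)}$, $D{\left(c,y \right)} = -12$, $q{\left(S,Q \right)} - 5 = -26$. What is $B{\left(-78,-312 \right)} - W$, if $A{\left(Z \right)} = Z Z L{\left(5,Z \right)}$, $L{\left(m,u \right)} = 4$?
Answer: $- \frac{2762466}{196351} \approx -14.069$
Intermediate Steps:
$q{\left(S,Q \right)} = -21$ ($q{\left(S,Q \right)} = 5 - 26 = -21$)
$B{\left(R,p \right)} = -21$
$A{\left(Z \right)} = 4 Z^{2}$ ($A{\left(Z \right)} = Z Z 4 = Z^{2} \cdot 4 = 4 Z^{2}$)
$W = - \frac{1360905}{196351}$ ($W = -7 + \frac{-2128 - 224 \left(63 - 12\right)}{-199055 + 4 \left(-26\right)^{2}} = -7 + \frac{-2128 - 11424}{-199055 + 4 \cdot 676} = -7 + \frac{-2128 - 11424}{-199055 + 2704} = -7 - \frac{13552}{-196351} = -7 - - \frac{13552}{196351} = -7 + \frac{13552}{196351} = - \frac{1360905}{196351} \approx -6.931$)
$B{\left(-78,-312 \right)} - W = -21 - - \frac{1360905}{196351} = -21 + \frac{1360905}{196351} = - \frac{2762466}{196351}$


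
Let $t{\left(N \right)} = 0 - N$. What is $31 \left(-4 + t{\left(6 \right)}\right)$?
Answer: $-310$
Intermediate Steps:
$t{\left(N \right)} = - N$
$31 \left(-4 + t{\left(6 \right)}\right) = 31 \left(-4 - 6\right) = 31 \left(-10\right) = -310$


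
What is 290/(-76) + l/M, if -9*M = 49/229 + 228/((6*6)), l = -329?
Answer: 19161914/42731 ≈ 448.43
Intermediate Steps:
M = -4498/6183 (M = -(49/229 + 228/((6*6)))/9 = -(49*(1/229) + 228/36)/9 = -(49/229 + 228*(1/36))/9 = -(49/229 + 19/3)/9 = -⅑*4498/687 = -4498/6183 ≈ -0.72748)
290/(-76) + l/M = 290/(-76) - 329/(-4498/6183) = 290*(-1/76) - 329*(-6183/4498) = -145/38 + 2034207/4498 = 19161914/42731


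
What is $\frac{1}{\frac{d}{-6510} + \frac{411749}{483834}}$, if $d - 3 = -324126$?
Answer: $\frac{20190765}{1022450087} \approx 0.019747$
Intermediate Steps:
$d = -324123$ ($d = 3 - 324126 = -324123$)
$\frac{1}{\frac{d}{-6510} + \frac{411749}{483834}} = \frac{1}{- \frac{324123}{-6510} + \frac{411749}{483834}} = \frac{1}{\left(-324123\right) \left(- \frac{1}{6510}\right) + 411749 \cdot \frac{1}{483834}} = \frac{1}{\frac{108041}{2170} + \frac{31673}{37218}} = \frac{1}{\frac{1022450087}{20190765}} = \frac{20190765}{1022450087}$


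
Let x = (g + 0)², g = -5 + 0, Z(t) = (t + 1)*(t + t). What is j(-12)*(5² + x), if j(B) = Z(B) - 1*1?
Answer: 13150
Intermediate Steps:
Z(t) = 2*t*(1 + t) (Z(t) = (1 + t)*(2*t) = 2*t*(1 + t))
g = -5
x = 25 (x = (-5 + 0)² = (-5)² = 25)
j(B) = -1 + 2*B*(1 + B) (j(B) = 2*B*(1 + B) - 1*1 = 2*B*(1 + B) - 1 = -1 + 2*B*(1 + B))
j(-12)*(5² + x) = (-1 + 2*(-12)*(1 - 12))*(5² + 25) = (-1 + 2*(-12)*(-11))*(25 + 25) = (-1 + 264)*50 = 263*50 = 13150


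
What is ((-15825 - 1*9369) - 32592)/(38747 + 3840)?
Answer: -57786/42587 ≈ -1.3569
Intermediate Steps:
((-15825 - 1*9369) - 32592)/(38747 + 3840) = ((-15825 - 9369) - 32592)/42587 = (-25194 - 32592)*(1/42587) = -57786*1/42587 = -57786/42587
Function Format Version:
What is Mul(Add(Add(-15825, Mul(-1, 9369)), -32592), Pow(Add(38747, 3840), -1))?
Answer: Rational(-57786, 42587) ≈ -1.3569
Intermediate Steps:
Mul(Add(Add(-15825, Mul(-1, 9369)), -32592), Pow(Add(38747, 3840), -1)) = Mul(Add(Add(-15825, -9369), -32592), Pow(42587, -1)) = Mul(Add(-25194, -32592), Rational(1, 42587)) = Mul(-57786, Rational(1, 42587)) = Rational(-57786, 42587)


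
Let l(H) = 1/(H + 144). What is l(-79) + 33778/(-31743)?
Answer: -2163827/2063295 ≈ -1.0487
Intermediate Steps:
l(H) = 1/(144 + H)
l(-79) + 33778/(-31743) = 1/(144 - 79) + 33778/(-31743) = 1/65 + 33778*(-1/31743) = 1/65 - 33778/31743 = -2163827/2063295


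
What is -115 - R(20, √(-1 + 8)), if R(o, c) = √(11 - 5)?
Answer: -115 - √6 ≈ -117.45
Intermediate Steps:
R(o, c) = √6
-115 - R(20, √(-1 + 8)) = -115 - √6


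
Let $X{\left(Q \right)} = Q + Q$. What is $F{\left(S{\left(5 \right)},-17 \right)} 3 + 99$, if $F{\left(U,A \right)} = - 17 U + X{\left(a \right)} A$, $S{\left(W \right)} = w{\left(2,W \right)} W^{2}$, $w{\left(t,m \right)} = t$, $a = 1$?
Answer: $-2553$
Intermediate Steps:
$X{\left(Q \right)} = 2 Q$
$S{\left(W \right)} = 2 W^{2}$
$F{\left(U,A \right)} = - 17 U + 2 A$ ($F{\left(U,A \right)} = - 17 U + 2 \cdot 1 A = - 17 U + 2 A$)
$F{\left(S{\left(5 \right)},-17 \right)} 3 + 99 = \left(- 17 \cdot 2 \cdot 5^{2} + 2 \left(-17\right)\right) 3 + 99 = \left(- 17 \cdot 2 \cdot 25 - 34\right) 3 + 99 = \left(\left(-17\right) 50 - 34\right) 3 + 99 = \left(-850 - 34\right) 3 + 99 = \left(-884\right) 3 + 99 = -2652 + 99 = -2553$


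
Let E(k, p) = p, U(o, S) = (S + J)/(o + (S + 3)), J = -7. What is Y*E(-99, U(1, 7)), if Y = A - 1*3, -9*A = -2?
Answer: 0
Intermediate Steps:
A = 2/9 (A = -1/9*(-2) = 2/9 ≈ 0.22222)
U(o, S) = (-7 + S)/(3 + S + o) (U(o, S) = (S - 7)/(o + (S + 3)) = (-7 + S)/(o + (3 + S)) = (-7 + S)/(3 + S + o))
Y = -25/9 (Y = 2/9 - 1*3 = 2/9 - 3 = -25/9 ≈ -2.7778)
Y*E(-99, U(1, 7)) = -25*(-7 + 7)/(9*(3 + 7 + 1)) = -25*0/(9*11) = -25*0/99 = -25/9*0 = 0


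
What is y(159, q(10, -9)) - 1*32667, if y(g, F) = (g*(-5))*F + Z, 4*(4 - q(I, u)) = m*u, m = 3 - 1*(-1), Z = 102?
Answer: -42900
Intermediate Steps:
m = 4 (m = 3 + 1 = 4)
q(I, u) = 4 - u
y(g, F) = 102 - 5*F*g (y(g, F) = (g*(-5))*F + 102 = (-5*g)*F + 102 = -5*F*g + 102 = 102 - 5*F*g)
y(159, q(10, -9)) - 1*32667 = (102 - 5*(4 - 1*(-9))*159) - 1*32667 = (102 - 5*(4 + 9)*159) - 32667 = (102 - 5*13*159) - 32667 = (102 - 10335) - 32667 = -10233 - 32667 = -42900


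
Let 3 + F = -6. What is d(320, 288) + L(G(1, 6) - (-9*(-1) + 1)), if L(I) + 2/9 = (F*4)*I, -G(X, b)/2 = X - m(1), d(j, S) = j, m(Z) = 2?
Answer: 5470/9 ≈ 607.78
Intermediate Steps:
F = -9 (F = -3 - 6 = -9)
G(X, b) = 4 - 2*X (G(X, b) = -2*(X - 1*2) = -2*(X - 2) = -2*(-2 + X) = 4 - 2*X)
L(I) = -2/9 - 36*I (L(I) = -2/9 + (-9*4)*I = -2/9 - 36*I)
d(320, 288) + L(G(1, 6) - (-9*(-1) + 1)) = 320 + (-2/9 - 36*((4 - 2*1) - (-9*(-1) + 1))) = 320 + (-2/9 - 36*((4 - 2) - (9 + 1))) = 320 + (-2/9 - 36*(2 - 1*10)) = 320 + (-2/9 - 36*(2 - 10)) = 320 + (-2/9 - 36*(-8)) = 320 + (-2/9 + 288) = 320 + 2590/9 = 5470/9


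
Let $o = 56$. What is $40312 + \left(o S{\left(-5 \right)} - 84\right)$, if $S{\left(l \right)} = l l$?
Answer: $41628$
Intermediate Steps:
$S{\left(l \right)} = l^{2}$
$40312 + \left(o S{\left(-5 \right)} - 84\right) = 40312 - \left(84 - 56 \left(-5\right)^{2}\right) = 40312 + \left(56 \cdot 25 - 84\right) = 40312 + \left(1400 - 84\right) = 40312 + 1316 = 41628$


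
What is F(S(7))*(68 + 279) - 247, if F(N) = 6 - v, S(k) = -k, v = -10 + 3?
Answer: 4264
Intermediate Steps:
v = -7
F(N) = 13 (F(N) = 6 - 1*(-7) = 6 + 7 = 13)
F(S(7))*(68 + 279) - 247 = 13*(68 + 279) - 247 = 13*347 - 247 = 4511 - 247 = 4264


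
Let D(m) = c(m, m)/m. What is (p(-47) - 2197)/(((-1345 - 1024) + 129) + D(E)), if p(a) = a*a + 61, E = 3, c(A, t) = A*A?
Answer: -73/2237 ≈ -0.032633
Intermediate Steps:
c(A, t) = A²
p(a) = 61 + a² (p(a) = a² + 61 = 61 + a²)
D(m) = m (D(m) = m²/m = m)
(p(-47) - 2197)/(((-1345 - 1024) + 129) + D(E)) = ((61 + (-47)²) - 2197)/(((-1345 - 1024) + 129) + 3) = ((61 + 2209) - 2197)/((-2369 + 129) + 3) = (2270 - 2197)/(-2240 + 3) = 73/(-2237) = 73*(-1/2237) = -73/2237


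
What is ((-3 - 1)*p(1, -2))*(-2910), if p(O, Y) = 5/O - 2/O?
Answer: 34920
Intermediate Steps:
p(O, Y) = 3/O
((-3 - 1)*p(1, -2))*(-2910) = ((-3 - 1)*(3/1))*(-2910) = -12*(-2910) = 34920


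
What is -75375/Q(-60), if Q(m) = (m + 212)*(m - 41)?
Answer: 75375/15352 ≈ 4.9098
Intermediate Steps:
Q(m) = (-41 + m)*(212 + m) (Q(m) = (212 + m)*(-41 + m) = (-41 + m)*(212 + m))
-75375/Q(-60) = -75375/(-8692 + (-60)**2 + 171*(-60)) = -75375/(-8692 + 3600 - 10260) = -75375/(-15352) = -75375*(-1/15352) = 75375/15352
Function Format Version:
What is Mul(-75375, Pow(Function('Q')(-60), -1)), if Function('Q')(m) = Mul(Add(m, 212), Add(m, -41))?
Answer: Rational(75375, 15352) ≈ 4.9098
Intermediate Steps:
Function('Q')(m) = Mul(Add(-41, m), Add(212, m)) (Function('Q')(m) = Mul(Add(212, m), Add(-41, m)) = Mul(Add(-41, m), Add(212, m)))
Mul(-75375, Pow(Function('Q')(-60), -1)) = Mul(-75375, Pow(Add(-8692, Pow(-60, 2), Mul(171, -60)), -1)) = Mul(-75375, Pow(Add(-8692, 3600, -10260), -1)) = Mul(-75375, Pow(-15352, -1)) = Mul(-75375, Rational(-1, 15352)) = Rational(75375, 15352)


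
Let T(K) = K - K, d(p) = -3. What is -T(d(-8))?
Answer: 0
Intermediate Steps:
T(K) = 0
-T(d(-8)) = -1*0 = 0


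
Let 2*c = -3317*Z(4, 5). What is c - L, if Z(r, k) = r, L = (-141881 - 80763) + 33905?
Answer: 182105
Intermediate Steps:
L = -188739 (L = -222644 + 33905 = -188739)
c = -6634 (c = (-3317*4)/2 = (½)*(-13268) = -6634)
c - L = -6634 - 1*(-188739) = -6634 + 188739 = 182105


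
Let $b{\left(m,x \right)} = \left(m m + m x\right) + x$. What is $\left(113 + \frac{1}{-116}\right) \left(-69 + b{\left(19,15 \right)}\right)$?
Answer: $\frac{1939836}{29} \approx 66891.0$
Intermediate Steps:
$b{\left(m,x \right)} = x + m^{2} + m x$ ($b{\left(m,x \right)} = \left(m^{2} + m x\right) + x = x + m^{2} + m x$)
$\left(113 + \frac{1}{-116}\right) \left(-69 + b{\left(19,15 \right)}\right) = \left(113 + \frac{1}{-116}\right) \left(-69 + \left(15 + 19^{2} + 19 \cdot 15\right)\right) = \left(113 - \frac{1}{116}\right) \left(-69 + \left(15 + 361 + 285\right)\right) = \frac{13107 \left(-69 + 661\right)}{116} = \frac{13107}{116} \cdot 592 = \frac{1939836}{29}$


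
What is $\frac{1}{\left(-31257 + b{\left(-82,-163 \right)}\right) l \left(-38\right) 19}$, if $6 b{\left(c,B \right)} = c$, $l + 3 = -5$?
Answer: $- \frac{3}{541858112} \approx -5.5365 \cdot 10^{-9}$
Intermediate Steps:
$l = -8$ ($l = -3 - 5 = -8$)
$b{\left(c,B \right)} = \frac{c}{6}$
$\frac{1}{\left(-31257 + b{\left(-82,-163 \right)}\right) l \left(-38\right) 19} = \frac{1}{\left(-31257 + \frac{1}{6} \left(-82\right)\right) \left(-8\right) \left(-38\right) 19} = \frac{1}{\left(-31257 - \frac{41}{3}\right) 304 \cdot 19} = \frac{1}{\left(- \frac{93812}{3}\right) 5776} = \left(- \frac{3}{93812}\right) \frac{1}{5776} = - \frac{3}{541858112}$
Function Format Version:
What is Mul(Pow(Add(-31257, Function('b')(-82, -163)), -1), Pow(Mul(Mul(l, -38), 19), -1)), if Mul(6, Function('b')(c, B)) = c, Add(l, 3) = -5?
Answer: Rational(-3, 541858112) ≈ -5.5365e-9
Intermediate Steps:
l = -8 (l = Add(-3, -5) = -8)
Function('b')(c, B) = Mul(Rational(1, 6), c)
Mul(Pow(Add(-31257, Function('b')(-82, -163)), -1), Pow(Mul(Mul(l, -38), 19), -1)) = Mul(Pow(Add(-31257, Mul(Rational(1, 6), -82)), -1), Pow(Mul(Mul(-8, -38), 19), -1)) = Mul(Pow(Add(-31257, Rational(-41, 3)), -1), Pow(Mul(304, 19), -1)) = Mul(Pow(Rational(-93812, 3), -1), Pow(5776, -1)) = Mul(Rational(-3, 93812), Rational(1, 5776)) = Rational(-3, 541858112)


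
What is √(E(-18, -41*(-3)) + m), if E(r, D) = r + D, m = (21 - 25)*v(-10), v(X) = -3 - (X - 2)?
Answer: √69 ≈ 8.3066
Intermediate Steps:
v(X) = -1 - X (v(X) = -3 - (-2 + X) = -3 + (2 - X) = -1 - X)
m = -36 (m = (21 - 25)*(-1 - 1*(-10)) = -4*(-1 + 10) = -4*9 = -36)
E(r, D) = D + r
√(E(-18, -41*(-3)) + m) = √((-41*(-3) - 18) - 36) = √((123 - 18) - 36) = √(105 - 36) = √69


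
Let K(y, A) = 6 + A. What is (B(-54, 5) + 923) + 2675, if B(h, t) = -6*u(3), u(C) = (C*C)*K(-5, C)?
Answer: 3112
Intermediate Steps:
u(C) = C²*(6 + C) (u(C) = (C*C)*(6 + C) = C²*(6 + C))
B(h, t) = -486 (B(h, t) = -6*3²*(6 + 3) = -54*9 = -6*81 = -486)
(B(-54, 5) + 923) + 2675 = (-486 + 923) + 2675 = 437 + 2675 = 3112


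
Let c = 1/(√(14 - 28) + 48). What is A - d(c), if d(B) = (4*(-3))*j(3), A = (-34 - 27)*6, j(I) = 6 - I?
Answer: -330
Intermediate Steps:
c = 1/(48 + I*√14) (c = 1/(√(-14) + 48) = 1/(I*√14 + 48) = 1/(48 + I*√14) ≈ 0.020708 - 0.0016142*I)
A = -366 (A = -61*6 = -366)
d(B) = -36 (d(B) = (4*(-3))*(6 - 1*3) = -12*(6 - 3) = -12*3 = -36)
A - d(c) = -366 - 1*(-36) = -366 + 36 = -330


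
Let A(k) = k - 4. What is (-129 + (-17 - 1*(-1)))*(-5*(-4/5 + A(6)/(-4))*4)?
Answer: -3770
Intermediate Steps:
A(k) = -4 + k
(-129 + (-17 - 1*(-1)))*(-5*(-4/5 + A(6)/(-4))*4) = (-129 + (-17 - 1*(-1)))*(-5*(-4/5 + (-4 + 6)/(-4))*4) = (-129 + (-17 + 1))*(-5*(-4*1/5 + 2*(-1/4))*4) = (-129 - 16)*(-5*(-4/5 - 1/2)*4) = -145*(-5*(-13/10))*4 = -1885*4/2 = -145*26 = -3770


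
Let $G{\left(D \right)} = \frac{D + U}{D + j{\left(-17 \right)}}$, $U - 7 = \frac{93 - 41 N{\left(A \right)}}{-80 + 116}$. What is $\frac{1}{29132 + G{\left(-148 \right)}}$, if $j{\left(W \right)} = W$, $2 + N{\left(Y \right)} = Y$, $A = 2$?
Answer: $\frac{180}{5243911} \approx 3.4326 \cdot 10^{-5}$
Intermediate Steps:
$N{\left(Y \right)} = -2 + Y$
$U = \frac{115}{12}$ ($U = 7 + \frac{93 - 41 \left(-2 + 2\right)}{-80 + 116} = 7 + \frac{93 - 0}{36} = 7 + \left(93 + 0\right) \frac{1}{36} = 7 + 93 \cdot \frac{1}{36} = 7 + \frac{31}{12} = \frac{115}{12} \approx 9.5833$)
$G{\left(D \right)} = \frac{\frac{115}{12} + D}{-17 + D}$ ($G{\left(D \right)} = \frac{D + \frac{115}{12}}{D - 17} = \frac{\frac{115}{12} + D}{-17 + D}$)
$\frac{1}{29132 + G{\left(-148 \right)}} = \frac{1}{29132 + \frac{\frac{115}{12} - 148}{-17 - 148}} = \frac{1}{29132 + \frac{1}{-165} \left(- \frac{1661}{12}\right)} = \frac{1}{29132 - - \frac{151}{180}} = \frac{1}{29132 + \frac{151}{180}} = \frac{1}{\frac{5243911}{180}} = \frac{180}{5243911}$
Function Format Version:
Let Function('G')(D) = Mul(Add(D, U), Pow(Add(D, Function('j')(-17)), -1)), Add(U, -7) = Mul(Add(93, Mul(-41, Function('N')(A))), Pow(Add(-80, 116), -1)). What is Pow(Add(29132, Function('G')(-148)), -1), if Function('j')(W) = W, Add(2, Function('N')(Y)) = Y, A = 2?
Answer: Rational(180, 5243911) ≈ 3.4326e-5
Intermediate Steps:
Function('N')(Y) = Add(-2, Y)
U = Rational(115, 12) (U = Add(7, Mul(Add(93, Mul(-41, Add(-2, 2))), Pow(Add(-80, 116), -1))) = Add(7, Mul(Add(93, Mul(-41, 0)), Pow(36, -1))) = Add(7, Mul(Add(93, 0), Rational(1, 36))) = Add(7, Mul(93, Rational(1, 36))) = Add(7, Rational(31, 12)) = Rational(115, 12) ≈ 9.5833)
Function('G')(D) = Mul(Pow(Add(-17, D), -1), Add(Rational(115, 12), D)) (Function('G')(D) = Mul(Add(D, Rational(115, 12)), Pow(Add(D, -17), -1)) = Mul(Add(Rational(115, 12), D), Pow(Add(-17, D), -1)) = Mul(Pow(Add(-17, D), -1), Add(Rational(115, 12), D)))
Pow(Add(29132, Function('G')(-148)), -1) = Pow(Add(29132, Mul(Pow(Add(-17, -148), -1), Add(Rational(115, 12), -148))), -1) = Pow(Add(29132, Mul(Pow(-165, -1), Rational(-1661, 12))), -1) = Pow(Add(29132, Mul(Rational(-1, 165), Rational(-1661, 12))), -1) = Pow(Add(29132, Rational(151, 180)), -1) = Pow(Rational(5243911, 180), -1) = Rational(180, 5243911)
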